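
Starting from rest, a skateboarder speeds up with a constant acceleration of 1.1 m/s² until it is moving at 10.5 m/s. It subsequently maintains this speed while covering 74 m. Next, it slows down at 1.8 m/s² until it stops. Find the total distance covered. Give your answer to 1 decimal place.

Phase 1 (accelerating): v₀ = 0 m/s, a = 1.1 m/s².
v = v₀ + at → t = (10.5 − 0) / 1.1 = 9.55 s
v² = v₀² + 2aΔx → Δx = (10.5² − 0²)/(2·1.1) = 50.1 m

Phase 2 (constant speed): v₀ = 10.5 m/s, a = 0 m/s².
Constant speed: t = d/v = 74/10.5 = 7.05 s

Phase 3 (decelerating): v₀ = 10.5 m/s, a = -1.8 m/s².
v = v₀ + at → t = (0 − 10.5) / -1.8 = 5.83 s
v² = v₀² + 2aΔx → Δx = (0² − 10.5²)/(2·-1.8) = 30.6 m
Total distance = 50.1 + 74.0 + 30.6 = 155 m

154.7 m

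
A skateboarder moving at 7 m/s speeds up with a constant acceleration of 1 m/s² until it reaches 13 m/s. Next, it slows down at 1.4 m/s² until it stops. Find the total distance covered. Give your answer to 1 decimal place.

Phase 1 (accelerating): v₀ = 7.00 m/s, a = 1 m/s².
v = v₀ + at → t = (13 − 7.00) / 1 = 6.00 s
v² = v₀² + 2aΔx → Δx = (13² − 7.00²)/(2·1) = 60.0 m

Phase 2 (decelerating): v₀ = 13.0 m/s, a = -1.4 m/s².
v = v₀ + at → t = (0 − 13.0) / -1.4 = 9.29 s
v² = v₀² + 2aΔx → Δx = (0² − 13.0²)/(2·-1.4) = 60.4 m
Total distance = 60.0 + 60.4 = 120 m

120.4 m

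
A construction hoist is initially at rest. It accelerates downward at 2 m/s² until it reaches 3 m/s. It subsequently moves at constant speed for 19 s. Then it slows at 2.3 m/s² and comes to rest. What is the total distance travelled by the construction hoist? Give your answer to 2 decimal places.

Phase 1 (accelerating): v₀ = 0 m/s, a = 2 m/s².
v = v₀ + at → t = (3 − 0) / 2 = 1.50 s
v² = v₀² + 2aΔx → Δx = (3² − 0²)/(2·2) = 2.25 m

Phase 2 (constant speed): v₀ = 3.00 m/s, a = 0 m/s².
v = v₀ + at = 3.00 + (0)(19) = 3.00 m/s
Δx = v₀t + ½at² = 3.00·19 + 0.5·0·19² = 57.0 m

Phase 3 (decelerating): v₀ = 3.00 m/s, a = -2.3 m/s².
v = v₀ + at → t = (0 − 3.00) / -2.3 = 1.30 s
v² = v₀² + 2aΔx → Δx = (0² − 3.00²)/(2·-2.3) = 1.96 m
Total distance = 2.25 + 57.0 + 1.96 = 61.2 m

61.21 m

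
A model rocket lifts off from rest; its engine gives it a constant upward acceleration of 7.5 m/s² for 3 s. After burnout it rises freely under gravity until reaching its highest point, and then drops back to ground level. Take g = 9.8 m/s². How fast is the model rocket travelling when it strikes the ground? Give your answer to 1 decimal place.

Phase 1 (powered ascent): v₀ = 0 m/s, a = 7.5 m/s².
v = v₀ + at = 0 + (7.5)(3) = 22.5 m/s
Δx = v₀t + ½at² = 0·3 + 0.5·7.5·3² = 33.8 m

Phase 2 (coasting upward): v₀ = 22.5 m/s, a = -9.8 m/s².
v = v₀ + at → t = (0 − 22.5) / -9.8 = 2.30 s
v² = v₀² + 2aΔx → Δx = (0² − 22.5²)/(2·-9.8) = 25.8 m

Phase 3 (free fall): v₀ = 0 m/s, a = -9.8 m/s².
Falls 59.6 m from rest: t = √(2·59.6/9.8) = 3.49 s; v = g·t = 34.2 m/s.
Impact speed = 34.2 m/s

34.2 m/s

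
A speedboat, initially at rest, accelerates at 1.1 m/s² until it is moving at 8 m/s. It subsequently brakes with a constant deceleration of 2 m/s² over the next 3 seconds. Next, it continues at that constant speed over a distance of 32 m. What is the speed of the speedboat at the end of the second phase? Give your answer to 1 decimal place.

2.0 m/s

Phase 1 (accelerating): v₀ = 0 m/s, a = 1.1 m/s².
v = v₀ + at → t = (8 − 0) / 1.1 = 7.27 s
v² = v₀² + 2aΔx → Δx = (8² − 0²)/(2·1.1) = 29.1 m

Phase 2 (decelerating): v₀ = 8.00 m/s, a = -2 m/s².
v = v₀ + at = 8.00 + (-2)(3) = 2.00 m/s
Δx = v₀t + ½at² = 8.00·3 + 0.5·-2·3² = 15.0 m
Speed at end of phase 2 = 2.00 m/s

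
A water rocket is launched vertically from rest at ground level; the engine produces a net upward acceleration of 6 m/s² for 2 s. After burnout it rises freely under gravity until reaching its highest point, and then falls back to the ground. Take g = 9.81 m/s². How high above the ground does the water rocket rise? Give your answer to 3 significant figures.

Phase 1 (powered ascent): v₀ = 0 m/s, a = 6 m/s².
v = v₀ + at = 0 + (6)(2) = 12.0 m/s
Δx = v₀t + ½at² = 0·2 + 0.5·6·2² = 12.0 m

Phase 2 (coasting upward): v₀ = 12.0 m/s, a = -9.81 m/s².
v = v₀ + at → t = (0 − 12.0) / -9.81 = 1.22 s
v² = v₀² + 2aΔx → Δx = (0² − 12.0²)/(2·-9.81) = 7.34 m
Maximum height = 12.0 + 7.34 = 19.3 m

19.3 m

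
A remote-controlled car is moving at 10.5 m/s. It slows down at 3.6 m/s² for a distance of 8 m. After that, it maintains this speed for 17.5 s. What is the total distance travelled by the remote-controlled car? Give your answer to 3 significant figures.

Phase 1 (decelerating): v₀ = 10.5 m/s, a = -3.6 m/s².
v² = v₀² + 2aΔx = 10.5² + 2·-3.6·8 = 52.6 → v = 7.26 m/s
t = (v − v₀)/a = (7.26 − 10.5)/-3.6 = 0.901 s

Phase 2 (constant speed): v₀ = 7.26 m/s, a = 0 m/s².
v = v₀ + at = 7.26 + (0)(17.5) = 7.26 m/s
Δx = v₀t + ½at² = 7.26·17.5 + 0.5·0·17.5² = 127 m
Total distance = 8.00 + 127 = 135 m

135 m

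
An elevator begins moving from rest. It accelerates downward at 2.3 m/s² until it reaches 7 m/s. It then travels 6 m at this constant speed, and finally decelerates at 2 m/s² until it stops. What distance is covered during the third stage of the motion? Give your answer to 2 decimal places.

12.25 m

Phase 1 (accelerating): v₀ = 0 m/s, a = 2.3 m/s².
v = v₀ + at → t = (7 − 0) / 2.3 = 3.04 s
v² = v₀² + 2aΔx → Δx = (7² − 0²)/(2·2.3) = 10.7 m

Phase 2 (constant speed): v₀ = 7.00 m/s, a = 0 m/s².
Constant speed: t = d/v = 6/7.00 = 0.857 s

Phase 3 (decelerating): v₀ = 7.00 m/s, a = -2 m/s².
v = v₀ + at → t = (0 − 7.00) / -2 = 3.50 s
v² = v₀² + 2aΔx → Δx = (0² − 7.00²)/(2·-2) = 12.2 m
Distance in phase 3 = 12.2 m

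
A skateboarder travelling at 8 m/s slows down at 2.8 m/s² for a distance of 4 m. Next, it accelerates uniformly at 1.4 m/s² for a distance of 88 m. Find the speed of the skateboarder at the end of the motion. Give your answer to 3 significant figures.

Phase 1 (decelerating): v₀ = 8.00 m/s, a = -2.8 m/s².
v² = v₀² + 2aΔx = 8.00² + 2·-2.8·4 = 41.6 → v = 6.45 m/s
t = (v − v₀)/a = (6.45 − 8.00)/-2.8 = 0.554 s

Phase 2 (accelerating): v₀ = 6.45 m/s, a = 1.4 m/s².
v² = v₀² + 2aΔx = 6.45² + 2·1.4·88 = 288 → v = 17.0 m/s
t = (v − v₀)/a = (17.0 − 6.45)/1.4 = 7.51 s
Final speed = 17.0 m/s

17.0 m/s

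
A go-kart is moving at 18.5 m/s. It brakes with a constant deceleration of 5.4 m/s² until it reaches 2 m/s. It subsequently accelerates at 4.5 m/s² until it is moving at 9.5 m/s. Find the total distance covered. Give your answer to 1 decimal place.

40.9 m

Phase 1 (decelerating): v₀ = 18.5 m/s, a = -5.4 m/s².
v = v₀ + at → t = (2 − 18.5) / -5.4 = 3.06 s
v² = v₀² + 2aΔx → Δx = (2² − 18.5²)/(2·-5.4) = 31.3 m

Phase 2 (accelerating): v₀ = 2.00 m/s, a = 4.5 m/s².
v = v₀ + at → t = (9.5 − 2.00) / 4.5 = 1.67 s
v² = v₀² + 2aΔx → Δx = (9.5² − 2.00²)/(2·4.5) = 9.58 m
Total distance = 31.3 + 9.58 = 40.9 m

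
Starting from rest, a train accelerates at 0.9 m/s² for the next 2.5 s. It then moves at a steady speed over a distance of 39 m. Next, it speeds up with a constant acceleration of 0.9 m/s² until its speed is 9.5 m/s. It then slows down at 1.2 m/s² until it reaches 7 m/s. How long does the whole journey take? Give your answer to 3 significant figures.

Phase 1 (accelerating): v₀ = 0 m/s, a = 0.9 m/s².
v = v₀ + at = 0 + (0.9)(2.5) = 2.25 m/s
Δx = v₀t + ½at² = 0·2.5 + 0.5·0.9·2.5² = 2.81 m

Phase 2 (constant speed): v₀ = 2.25 m/s, a = 0 m/s².
Constant speed: t = d/v = 39/2.25 = 17.3 s

Phase 3 (accelerating): v₀ = 2.25 m/s, a = 0.9 m/s².
v = v₀ + at → t = (9.5 − 2.25) / 0.9 = 8.06 s
v² = v₀² + 2aΔx → Δx = (9.5² − 2.25²)/(2·0.9) = 47.3 m

Phase 4 (decelerating): v₀ = 9.50 m/s, a = -1.2 m/s².
v = v₀ + at → t = (7 − 9.50) / -1.2 = 2.08 s
v² = v₀² + 2aΔx → Δx = (7² − 9.50²)/(2·-1.2) = 17.2 m
Total time = 2.50 + 17.3 + 8.06 + 2.08 = 30.0 s

30.0 s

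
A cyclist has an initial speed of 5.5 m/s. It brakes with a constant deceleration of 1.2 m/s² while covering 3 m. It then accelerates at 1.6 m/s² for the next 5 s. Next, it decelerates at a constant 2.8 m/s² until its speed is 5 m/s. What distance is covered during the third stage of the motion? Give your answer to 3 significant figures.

24.8 m

Phase 1 (decelerating): v₀ = 5.50 m/s, a = -1.2 m/s².
v² = v₀² + 2aΔx = 5.50² + 2·-1.2·3 = 23.1 → v = 4.80 m/s
t = (v − v₀)/a = (4.80 − 5.50)/-1.2 = 0.582 s

Phase 2 (accelerating): v₀ = 4.80 m/s, a = 1.6 m/s².
v = v₀ + at = 4.80 + (1.6)(5) = 12.8 m/s
Δx = v₀t + ½at² = 4.80·5 + 0.5·1.6·5² = 44.0 m

Phase 3 (decelerating): v₀ = 12.8 m/s, a = -2.8 m/s².
v = v₀ + at → t = (5 − 12.8) / -2.8 = 2.79 s
v² = v₀² + 2aΔx → Δx = (5² − 12.8²)/(2·-2.8) = 24.8 m
Distance in phase 3 = 24.8 m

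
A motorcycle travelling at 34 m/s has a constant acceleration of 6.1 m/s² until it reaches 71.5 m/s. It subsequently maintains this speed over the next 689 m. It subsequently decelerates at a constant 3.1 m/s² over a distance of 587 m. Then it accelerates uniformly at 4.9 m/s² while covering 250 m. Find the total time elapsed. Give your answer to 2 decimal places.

31.42 s

Phase 1 (accelerating): v₀ = 34.0 m/s, a = 6.1 m/s².
v = v₀ + at → t = (71.5 − 34.0) / 6.1 = 6.15 s
v² = v₀² + 2aΔx → Δx = (71.5² − 34.0²)/(2·6.1) = 324 m

Phase 2 (constant speed): v₀ = 71.5 m/s, a = 0 m/s².
Constant speed: t = d/v = 689/71.5 = 9.64 s

Phase 3 (decelerating): v₀ = 71.5 m/s, a = -3.1 m/s².
v² = v₀² + 2aΔx = 71.5² + 2·-3.1·587 = 1470 → v = 38.4 m/s
t = (v − v₀)/a = (38.4 − 71.5)/-3.1 = 10.7 s

Phase 4 (accelerating): v₀ = 38.4 m/s, a = 4.9 m/s².
v² = v₀² + 2aΔx = 38.4² + 2·4.9·250 = 3920 → v = 62.6 m/s
t = (v − v₀)/a = (62.6 − 38.4)/4.9 = 4.95 s
Total time = 6.15 + 9.64 + 10.7 + 4.95 = 31.4 s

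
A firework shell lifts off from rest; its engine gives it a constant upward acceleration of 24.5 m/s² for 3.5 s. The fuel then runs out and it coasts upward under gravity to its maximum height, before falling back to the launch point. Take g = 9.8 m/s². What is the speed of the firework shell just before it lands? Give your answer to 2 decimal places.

101.46 m/s

Phase 1 (powered ascent): v₀ = 0 m/s, a = 24.5 m/s².
v = v₀ + at = 0 + (24.5)(3.5) = 85.8 m/s
Δx = v₀t + ½at² = 0·3.5 + 0.5·24.5·3.5² = 150 m

Phase 2 (coasting upward): v₀ = 85.8 m/s, a = -9.8 m/s².
v = v₀ + at → t = (0 − 85.8) / -9.8 = 8.75 s
v² = v₀² + 2aΔx → Δx = (0² − 85.8²)/(2·-9.8) = 375 m

Phase 3 (free fall): v₀ = 0 m/s, a = -9.8 m/s².
Falls 525 m from rest: t = √(2·525/9.8) = 10.4 s; v = g·t = 101 m/s.
Impact speed = 101 m/s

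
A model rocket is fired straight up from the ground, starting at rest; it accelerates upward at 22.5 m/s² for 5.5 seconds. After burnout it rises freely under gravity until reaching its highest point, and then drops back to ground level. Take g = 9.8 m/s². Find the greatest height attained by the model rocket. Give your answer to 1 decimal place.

Phase 1 (powered ascent): v₀ = 0 m/s, a = 22.5 m/s².
v = v₀ + at = 0 + (22.5)(5.5) = 124 m/s
Δx = v₀t + ½at² = 0·5.5 + 0.5·22.5·5.5² = 340 m

Phase 2 (coasting upward): v₀ = 124 m/s, a = -9.8 m/s².
v = v₀ + at → t = (0 − 124) / -9.8 = 12.6 s
v² = v₀² + 2aΔx → Δx = (0² − 124²)/(2·-9.8) = 781 m
Maximum height = 340 + 781 = 1120 m

1121.6 m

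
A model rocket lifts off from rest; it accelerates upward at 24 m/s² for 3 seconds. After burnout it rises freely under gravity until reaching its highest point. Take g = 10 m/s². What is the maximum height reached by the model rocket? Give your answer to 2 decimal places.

Phase 1 (powered ascent): v₀ = 0 m/s, a = 24 m/s².
v = v₀ + at = 0 + (24)(3) = 72.0 m/s
Δx = v₀t + ½at² = 0·3 + 0.5·24·3² = 108 m

Phase 2 (coasting upward): v₀ = 72.0 m/s, a = -10 m/s².
v = v₀ + at → t = (0 − 72.0) / -10 = 7.20 s
v² = v₀² + 2aΔx → Δx = (0² − 72.0²)/(2·-10) = 259 m
Maximum height = 108 + 259 = 367 m

367.20 m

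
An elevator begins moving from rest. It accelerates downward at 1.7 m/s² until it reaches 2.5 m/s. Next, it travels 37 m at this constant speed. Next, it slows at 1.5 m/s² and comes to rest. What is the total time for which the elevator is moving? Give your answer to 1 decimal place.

Phase 1 (accelerating): v₀ = 0 m/s, a = 1.7 m/s².
v = v₀ + at → t = (2.5 − 0) / 1.7 = 1.47 s
v² = v₀² + 2aΔx → Δx = (2.5² − 0²)/(2·1.7) = 1.84 m

Phase 2 (constant speed): v₀ = 2.50 m/s, a = 0 m/s².
Constant speed: t = d/v = 37/2.50 = 14.8 s

Phase 3 (decelerating): v₀ = 2.50 m/s, a = -1.5 m/s².
v = v₀ + at → t = (0 − 2.50) / -1.5 = 1.67 s
v² = v₀² + 2aΔx → Δx = (0² − 2.50²)/(2·-1.5) = 2.08 m
Total time = 1.47 + 14.8 + 1.67 = 17.9 s

17.9 s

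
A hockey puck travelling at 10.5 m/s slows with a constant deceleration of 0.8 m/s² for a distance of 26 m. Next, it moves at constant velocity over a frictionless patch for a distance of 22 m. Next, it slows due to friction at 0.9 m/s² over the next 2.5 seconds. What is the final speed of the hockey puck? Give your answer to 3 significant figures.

Phase 1 (decelerating): v₀ = 10.5 m/s, a = -0.8 m/s².
v² = v₀² + 2aΔx = 10.5² + 2·-0.8·26 = 68.7 → v = 8.29 m/s
t = (v − v₀)/a = (8.29 − 10.5)/-0.8 = 2.77 s

Phase 2 (constant speed): v₀ = 8.29 m/s, a = 0 m/s².
Constant speed: t = d/v = 22/8.29 = 2.66 s

Phase 3 (decelerating): v₀ = 8.29 m/s, a = -0.9 m/s².
v = v₀ + at = 8.29 + (-0.9)(2.5) = 6.04 m/s
Δx = v₀t + ½at² = 8.29·2.5 + 0.5·-0.9·2.5² = 17.9 m
Final speed = 6.04 m/s

6.04 m/s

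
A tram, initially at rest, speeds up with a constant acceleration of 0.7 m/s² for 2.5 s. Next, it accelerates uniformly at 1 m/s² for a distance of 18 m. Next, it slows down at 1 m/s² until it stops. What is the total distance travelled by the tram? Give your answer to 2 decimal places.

39.72 m

Phase 1 (accelerating): v₀ = 0 m/s, a = 0.7 m/s².
v = v₀ + at = 0 + (0.7)(2.5) = 1.75 m/s
Δx = v₀t + ½at² = 0·2.5 + 0.5·0.7·2.5² = 2.19 m

Phase 2 (accelerating): v₀ = 1.75 m/s, a = 1 m/s².
v² = v₀² + 2aΔx = 1.75² + 2·1·18 = 39.1 → v = 6.25 m/s
t = (v − v₀)/a = (6.25 − 1.75)/1 = 4.50 s

Phase 3 (decelerating): v₀ = 6.25 m/s, a = -1 m/s².
v = v₀ + at → t = (0 − 6.25) / -1 = 6.25 s
v² = v₀² + 2aΔx → Δx = (0² − 6.25²)/(2·-1) = 19.5 m
Total distance = 2.19 + 18.0 + 19.5 = 39.7 m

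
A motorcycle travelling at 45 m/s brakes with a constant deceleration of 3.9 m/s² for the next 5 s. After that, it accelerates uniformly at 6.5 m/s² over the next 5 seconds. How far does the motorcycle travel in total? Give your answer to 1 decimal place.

Phase 1 (decelerating): v₀ = 45.0 m/s, a = -3.9 m/s².
v = v₀ + at = 45.0 + (-3.9)(5) = 25.5 m/s
Δx = v₀t + ½at² = 45.0·5 + 0.5·-3.9·5² = 176 m

Phase 2 (accelerating): v₀ = 25.5 m/s, a = 6.5 m/s².
v = v₀ + at = 25.5 + (6.5)(5) = 58.0 m/s
Δx = v₀t + ½at² = 25.5·5 + 0.5·6.5·5² = 209 m
Total distance = 176 + 209 = 385 m

385.0 m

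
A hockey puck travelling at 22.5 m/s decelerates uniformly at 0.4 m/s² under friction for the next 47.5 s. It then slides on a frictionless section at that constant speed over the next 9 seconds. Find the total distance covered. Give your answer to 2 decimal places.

649.00 m

Phase 1 (decelerating): v₀ = 22.5 m/s, a = -0.4 m/s².
v = v₀ + at = 22.5 + (-0.4)(47.5) = 3.50 m/s
Δx = v₀t + ½at² = 22.5·47.5 + 0.5·-0.4·47.5² = 618 m

Phase 2 (constant speed): v₀ = 3.50 m/s, a = 0 m/s².
v = v₀ + at = 3.50 + (0)(9) = 3.50 m/s
Δx = v₀t + ½at² = 3.50·9 + 0.5·0·9² = 31.5 m
Total distance = 618 + 31.5 = 649 m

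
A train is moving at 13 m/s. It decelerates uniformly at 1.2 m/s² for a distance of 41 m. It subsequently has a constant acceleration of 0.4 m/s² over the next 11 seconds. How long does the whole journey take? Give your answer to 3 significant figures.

14.8 s

Phase 1 (decelerating): v₀ = 13.0 m/s, a = -1.2 m/s².
v² = v₀² + 2aΔx = 13.0² + 2·-1.2·41 = 70.6 → v = 8.40 m/s
t = (v − v₀)/a = (8.40 − 13.0)/-1.2 = 3.83 s

Phase 2 (accelerating): v₀ = 8.40 m/s, a = 0.4 m/s².
v = v₀ + at = 8.40 + (0.4)(11) = 12.8 m/s
Δx = v₀t + ½at² = 8.40·11 + 0.5·0.4·11² = 117 m
Total time = 3.83 + 11.0 = 14.8 s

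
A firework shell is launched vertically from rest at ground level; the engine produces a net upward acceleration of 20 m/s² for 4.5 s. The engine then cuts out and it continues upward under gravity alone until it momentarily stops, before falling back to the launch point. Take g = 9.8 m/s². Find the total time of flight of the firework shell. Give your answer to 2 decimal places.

Phase 1 (powered ascent): v₀ = 0 m/s, a = 20 m/s².
v = v₀ + at = 0 + (20)(4.5) = 90.0 m/s
Δx = v₀t + ½at² = 0·4.5 + 0.5·20·4.5² = 202 m

Phase 2 (coasting upward): v₀ = 90.0 m/s, a = -9.8 m/s².
v = v₀ + at → t = (0 − 90.0) / -9.8 = 9.18 s
v² = v₀² + 2aΔx → Δx = (0² − 90.0²)/(2·-9.8) = 413 m

Phase 3 (free fall): v₀ = 0 m/s, a = -9.8 m/s².
Falls 616 m from rest: t = √(2·616/9.8) = 11.2 s; v = g·t = 110 m/s.
Total time = 4.50 + 9.18 + 11.2 = 24.9 s

24.89 s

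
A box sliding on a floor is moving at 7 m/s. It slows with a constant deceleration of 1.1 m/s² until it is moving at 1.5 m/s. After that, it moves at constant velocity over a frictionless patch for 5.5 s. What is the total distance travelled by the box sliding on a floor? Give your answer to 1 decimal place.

Phase 1 (decelerating): v₀ = 7.00 m/s, a = -1.1 m/s².
v = v₀ + at → t = (1.5 − 7.00) / -1.1 = 5.00 s
v² = v₀² + 2aΔx → Δx = (1.5² − 7.00²)/(2·-1.1) = 21.2 m

Phase 2 (constant speed): v₀ = 1.50 m/s, a = 0 m/s².
v = v₀ + at = 1.50 + (0)(5.5) = 1.50 m/s
Δx = v₀t + ½at² = 1.50·5.5 + 0.5·0·5.5² = 8.25 m
Total distance = 21.2 + 8.25 = 29.5 m

29.5 m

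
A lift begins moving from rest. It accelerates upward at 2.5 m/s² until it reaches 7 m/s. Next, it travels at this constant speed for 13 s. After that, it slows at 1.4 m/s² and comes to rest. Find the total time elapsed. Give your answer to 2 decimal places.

Phase 1 (accelerating): v₀ = 0 m/s, a = 2.5 m/s².
v = v₀ + at → t = (7 − 0) / 2.5 = 2.80 s
v² = v₀² + 2aΔx → Δx = (7² − 0²)/(2·2.5) = 9.80 m

Phase 2 (constant speed): v₀ = 7.00 m/s, a = 0 m/s².
v = v₀ + at = 7.00 + (0)(13) = 7.00 m/s
Δx = v₀t + ½at² = 7.00·13 + 0.5·0·13² = 91.0 m

Phase 3 (decelerating): v₀ = 7.00 m/s, a = -1.4 m/s².
v = v₀ + at → t = (0 − 7.00) / -1.4 = 5.00 s
v² = v₀² + 2aΔx → Δx = (0² − 7.00²)/(2·-1.4) = 17.5 m
Total time = 2.80 + 13.0 + 5.00 = 20.8 s

20.80 s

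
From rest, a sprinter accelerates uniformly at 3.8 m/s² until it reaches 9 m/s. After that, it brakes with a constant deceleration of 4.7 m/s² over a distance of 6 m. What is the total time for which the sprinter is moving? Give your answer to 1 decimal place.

3.2 s

Phase 1 (accelerating): v₀ = 0 m/s, a = 3.8 m/s².
v = v₀ + at → t = (9 − 0) / 3.8 = 2.37 s
v² = v₀² + 2aΔx → Δx = (9² − 0²)/(2·3.8) = 10.7 m

Phase 2 (decelerating): v₀ = 9.00 m/s, a = -4.7 m/s².
v² = v₀² + 2aΔx = 9.00² + 2·-4.7·6 = 24.6 → v = 4.96 m/s
t = (v − v₀)/a = (4.96 − 9.00)/-4.7 = 0.860 s
Total time = 2.37 + 0.860 = 3.23 s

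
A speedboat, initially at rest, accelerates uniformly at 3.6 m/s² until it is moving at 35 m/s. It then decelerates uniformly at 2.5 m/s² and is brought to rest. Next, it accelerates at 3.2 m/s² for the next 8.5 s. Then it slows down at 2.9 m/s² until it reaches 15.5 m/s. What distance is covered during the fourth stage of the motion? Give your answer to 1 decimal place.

Phase 1 (accelerating): v₀ = 0 m/s, a = 3.6 m/s².
v = v₀ + at → t = (35 − 0) / 3.6 = 9.72 s
v² = v₀² + 2aΔx → Δx = (35² − 0²)/(2·3.6) = 170 m

Phase 2 (decelerating): v₀ = 35.0 m/s, a = -2.5 m/s².
v = v₀ + at → t = (0 − 35.0) / -2.5 = 14.0 s
v² = v₀² + 2aΔx → Δx = (0² − 35.0²)/(2·-2.5) = 245 m

Phase 3 (accelerating): v₀ = 0 m/s, a = 3.2 m/s².
v = v₀ + at = 0 + (3.2)(8.5) = 27.2 m/s
Δx = v₀t + ½at² = 0·8.5 + 0.5·3.2·8.5² = 116 m

Phase 4 (decelerating): v₀ = 27.2 m/s, a = -2.9 m/s².
v = v₀ + at → t = (15.5 − 27.2) / -2.9 = 4.03 s
v² = v₀² + 2aΔx → Δx = (15.5² − 27.2²)/(2·-2.9) = 86.1 m
Distance in phase 4 = 86.1 m

86.1 m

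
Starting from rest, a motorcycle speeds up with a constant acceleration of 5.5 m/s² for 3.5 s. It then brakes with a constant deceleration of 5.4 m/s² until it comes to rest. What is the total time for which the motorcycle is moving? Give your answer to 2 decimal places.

Phase 1 (accelerating): v₀ = 0 m/s, a = 5.5 m/s².
v = v₀ + at = 0 + (5.5)(3.5) = 19.2 m/s
Δx = v₀t + ½at² = 0·3.5 + 0.5·5.5·3.5² = 33.7 m

Phase 2 (decelerating): v₀ = 19.2 m/s, a = -5.4 m/s².
v = v₀ + at → t = (0 − 19.2) / -5.4 = 3.56 s
v² = v₀² + 2aΔx → Δx = (0² − 19.2²)/(2·-5.4) = 34.3 m
Total time = 3.50 + 3.56 = 7.06 s

7.06 s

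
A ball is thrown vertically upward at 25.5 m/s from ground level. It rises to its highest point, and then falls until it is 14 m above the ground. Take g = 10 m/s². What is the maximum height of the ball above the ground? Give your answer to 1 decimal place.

Phase 1 (rising): v₀ = 25.5 m/s, a = -10 m/s².
v = v₀ + at → t = (0 − 25.5) / -10 = 2.55 s
v² = v₀² + 2aΔx → Δx = (0² − 25.5²)/(2·-10) = 32.5 m
Maximum height = 32.5 m

32.5 m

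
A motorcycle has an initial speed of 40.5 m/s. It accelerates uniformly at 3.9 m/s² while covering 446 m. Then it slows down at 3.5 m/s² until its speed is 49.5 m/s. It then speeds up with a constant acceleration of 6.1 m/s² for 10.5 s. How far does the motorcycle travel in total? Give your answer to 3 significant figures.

Phase 1 (accelerating): v₀ = 40.5 m/s, a = 3.9 m/s².
v² = v₀² + 2aΔx = 40.5² + 2·3.9·446 = 5120 → v = 71.5 m/s
t = (v − v₀)/a = (71.5 − 40.5)/3.9 = 7.96 s

Phase 2 (decelerating): v₀ = 71.5 m/s, a = -3.5 m/s².
v = v₀ + at → t = (49.5 − 71.5) / -3.5 = 6.30 s
v² = v₀² + 2aΔx → Δx = (49.5² − 71.5²)/(2·-3.5) = 381 m

Phase 3 (accelerating): v₀ = 49.5 m/s, a = 6.1 m/s².
v = v₀ + at = 49.5 + (6.1)(10.5) = 114 m/s
Δx = v₀t + ½at² = 49.5·10.5 + 0.5·6.1·10.5² = 856 m
Total distance = 446 + 381 + 856 = 1680 m

1680 m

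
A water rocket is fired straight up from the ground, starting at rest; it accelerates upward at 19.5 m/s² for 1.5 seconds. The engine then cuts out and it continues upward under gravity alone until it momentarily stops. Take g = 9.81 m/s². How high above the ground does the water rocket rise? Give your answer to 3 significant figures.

65.5 m

Phase 1 (powered ascent): v₀ = 0 m/s, a = 19.5 m/s².
v = v₀ + at = 0 + (19.5)(1.5) = 29.2 m/s
Δx = v₀t + ½at² = 0·1.5 + 0.5·19.5·1.5² = 21.9 m

Phase 2 (coasting upward): v₀ = 29.2 m/s, a = -9.81 m/s².
v = v₀ + at → t = (0 − 29.2) / -9.81 = 2.98 s
v² = v₀² + 2aΔx → Δx = (0² − 29.2²)/(2·-9.81) = 43.6 m
Maximum height = 21.9 + 43.6 = 65.5 m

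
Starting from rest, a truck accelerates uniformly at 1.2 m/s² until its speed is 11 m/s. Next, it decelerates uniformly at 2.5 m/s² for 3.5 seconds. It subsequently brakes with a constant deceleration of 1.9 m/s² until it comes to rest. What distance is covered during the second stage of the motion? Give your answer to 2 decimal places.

Phase 1 (accelerating): v₀ = 0 m/s, a = 1.2 m/s².
v = v₀ + at → t = (11 − 0) / 1.2 = 9.17 s
v² = v₀² + 2aΔx → Δx = (11² − 0²)/(2·1.2) = 50.4 m

Phase 2 (decelerating): v₀ = 11.0 m/s, a = -2.5 m/s².
v = v₀ + at = 11.0 + (-2.5)(3.5) = 2.25 m/s
Δx = v₀t + ½at² = 11.0·3.5 + 0.5·-2.5·3.5² = 23.2 m
Distance in phase 2 = 23.2 m

23.19 m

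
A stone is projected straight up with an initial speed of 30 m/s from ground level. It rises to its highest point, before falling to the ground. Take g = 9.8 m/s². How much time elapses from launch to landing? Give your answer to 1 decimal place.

Phase 1 (rising): v₀ = 30.0 m/s, a = -9.8 m/s².
v = v₀ + at → t = (0 − 30.0) / -9.8 = 3.06 s
v² = v₀² + 2aΔx → Δx = (0² − 30.0²)/(2·-9.8) = 45.9 m

Phase 2 (falling): v₀ = 0 m/s, a = -9.8 m/s².
Falls 45.9 m from rest: t = √(2·45.9/9.8) = 3.06 s; v = g·t = 30.0 m/s.
Total time = 3.06 + 3.06 = 6.12 s

6.1 s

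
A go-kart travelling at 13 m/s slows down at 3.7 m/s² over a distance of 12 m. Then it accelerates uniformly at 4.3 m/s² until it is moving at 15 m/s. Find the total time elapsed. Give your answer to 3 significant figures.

Phase 1 (decelerating): v₀ = 13.0 m/s, a = -3.7 m/s².
v² = v₀² + 2aΔx = 13.0² + 2·-3.7·12 = 80.2 → v = 8.96 m/s
t = (v − v₀)/a = (8.96 − 13.0)/-3.7 = 1.09 s

Phase 2 (accelerating): v₀ = 8.96 m/s, a = 4.3 m/s².
v = v₀ + at → t = (15 − 8.96) / 4.3 = 1.41 s
v² = v₀² + 2aΔx → Δx = (15² − 8.96²)/(2·4.3) = 16.8 m
Total time = 1.09 + 1.41 = 2.50 s

2.50 s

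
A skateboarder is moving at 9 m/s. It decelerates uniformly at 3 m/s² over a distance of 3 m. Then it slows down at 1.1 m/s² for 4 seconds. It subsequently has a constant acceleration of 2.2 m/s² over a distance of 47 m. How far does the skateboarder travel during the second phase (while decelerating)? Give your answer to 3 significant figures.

22.9 m

Phase 1 (decelerating): v₀ = 9.00 m/s, a = -3 m/s².
v² = v₀² + 2aΔx = 9.00² + 2·-3·3 = 63.0 → v = 7.94 m/s
t = (v − v₀)/a = (7.94 − 9.00)/-3 = 0.354 s

Phase 2 (decelerating): v₀ = 7.94 m/s, a = -1.1 m/s².
v = v₀ + at = 7.94 + (-1.1)(4) = 3.54 m/s
Δx = v₀t + ½at² = 7.94·4 + 0.5·-1.1·4² = 22.9 m
Distance in phase 2 = 22.9 m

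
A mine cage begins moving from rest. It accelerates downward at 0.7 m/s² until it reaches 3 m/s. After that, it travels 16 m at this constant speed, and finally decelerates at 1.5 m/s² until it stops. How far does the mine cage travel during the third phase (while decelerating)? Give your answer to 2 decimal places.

Phase 1 (accelerating): v₀ = 0 m/s, a = 0.7 m/s².
v = v₀ + at → t = (3 − 0) / 0.7 = 4.29 s
v² = v₀² + 2aΔx → Δx = (3² − 0²)/(2·0.7) = 6.43 m

Phase 2 (constant speed): v₀ = 3.00 m/s, a = 0 m/s².
Constant speed: t = d/v = 16/3.00 = 5.33 s

Phase 3 (decelerating): v₀ = 3.00 m/s, a = -1.5 m/s².
v = v₀ + at → t = (0 − 3.00) / -1.5 = 2.00 s
v² = v₀² + 2aΔx → Δx = (0² − 3.00²)/(2·-1.5) = 3.00 m
Distance in phase 3 = 3.00 m

3.00 m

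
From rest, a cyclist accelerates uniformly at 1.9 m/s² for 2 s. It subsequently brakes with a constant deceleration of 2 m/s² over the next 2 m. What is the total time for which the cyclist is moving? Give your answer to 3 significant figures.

2.63 s

Phase 1 (accelerating): v₀ = 0 m/s, a = 1.9 m/s².
v = v₀ + at = 0 + (1.9)(2) = 3.80 m/s
Δx = v₀t + ½at² = 0·2 + 0.5·1.9·2² = 3.80 m

Phase 2 (decelerating): v₀ = 3.80 m/s, a = -2 m/s².
v² = v₀² + 2aΔx = 3.80² + 2·-2·2 = 6.44 → v = 2.54 m/s
t = (v − v₀)/a = (2.54 − 3.80)/-2 = 0.631 s
Total time = 2.00 + 0.631 = 2.63 s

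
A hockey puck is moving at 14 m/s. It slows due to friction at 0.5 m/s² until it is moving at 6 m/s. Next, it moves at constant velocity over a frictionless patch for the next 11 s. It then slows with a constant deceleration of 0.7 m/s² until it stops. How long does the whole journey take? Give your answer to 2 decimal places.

35.57 s

Phase 1 (decelerating): v₀ = 14.0 m/s, a = -0.5 m/s².
v = v₀ + at → t = (6 − 14.0) / -0.5 = 16.0 s
v² = v₀² + 2aΔx → Δx = (6² − 14.0²)/(2·-0.5) = 160 m

Phase 2 (constant speed): v₀ = 6.00 m/s, a = 0 m/s².
v = v₀ + at = 6.00 + (0)(11) = 6.00 m/s
Δx = v₀t + ½at² = 6.00·11 + 0.5·0·11² = 66.0 m

Phase 3 (decelerating): v₀ = 6.00 m/s, a = -0.7 m/s².
v = v₀ + at → t = (0 − 6.00) / -0.7 = 8.57 s
v² = v₀² + 2aΔx → Δx = (0² − 6.00²)/(2·-0.7) = 25.7 m
Total time = 16.0 + 11.0 + 8.57 = 35.6 s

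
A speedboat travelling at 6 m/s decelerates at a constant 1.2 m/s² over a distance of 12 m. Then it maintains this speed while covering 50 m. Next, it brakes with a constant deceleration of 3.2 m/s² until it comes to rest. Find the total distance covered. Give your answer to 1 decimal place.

Phase 1 (decelerating): v₀ = 6.00 m/s, a = -1.2 m/s².
v² = v₀² + 2aΔx = 6.00² + 2·-1.2·12 = 7.20 → v = 2.68 m/s
t = (v − v₀)/a = (2.68 − 6.00)/-1.2 = 2.76 s

Phase 2 (constant speed): v₀ = 2.68 m/s, a = 0 m/s².
Constant speed: t = d/v = 50/2.68 = 18.6 s

Phase 3 (decelerating): v₀ = 2.68 m/s, a = -3.2 m/s².
v = v₀ + at → t = (0 − 2.68) / -3.2 = 0.839 s
v² = v₀² + 2aΔx → Δx = (0² − 2.68²)/(2·-3.2) = 1.13 m
Total distance = 12.0 + 50.0 + 1.13 = 63.1 m

63.1 m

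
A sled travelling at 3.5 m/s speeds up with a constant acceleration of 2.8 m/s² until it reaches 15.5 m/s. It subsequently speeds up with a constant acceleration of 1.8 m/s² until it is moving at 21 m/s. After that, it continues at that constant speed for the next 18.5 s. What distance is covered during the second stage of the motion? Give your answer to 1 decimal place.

55.8 m

Phase 1 (accelerating): v₀ = 3.50 m/s, a = 2.8 m/s².
v = v₀ + at → t = (15.5 − 3.50) / 2.8 = 4.29 s
v² = v₀² + 2aΔx → Δx = (15.5² − 3.50²)/(2·2.8) = 40.7 m

Phase 2 (accelerating): v₀ = 15.5 m/s, a = 1.8 m/s².
v = v₀ + at → t = (21 − 15.5) / 1.8 = 3.06 s
v² = v₀² + 2aΔx → Δx = (21² − 15.5²)/(2·1.8) = 55.8 m
Distance in phase 2 = 55.8 m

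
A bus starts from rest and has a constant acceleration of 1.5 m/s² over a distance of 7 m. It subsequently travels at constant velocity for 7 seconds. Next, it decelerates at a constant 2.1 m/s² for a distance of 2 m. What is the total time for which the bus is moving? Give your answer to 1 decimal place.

Phase 1 (accelerating): v₀ = 0 m/s, a = 1.5 m/s².
v² = v₀² + 2aΔx = 0² + 2·1.5·7 = 21.0 → v = 4.58 m/s
t = (v − v₀)/a = (4.58 − 0)/1.5 = 3.06 s

Phase 2 (constant speed): v₀ = 4.58 m/s, a = 0 m/s².
v = v₀ + at = 4.58 + (0)(7) = 4.58 m/s
Δx = v₀t + ½at² = 4.58·7 + 0.5·0·7² = 32.1 m

Phase 3 (decelerating): v₀ = 4.58 m/s, a = -2.1 m/s².
v² = v₀² + 2aΔx = 4.58² + 2·-2.1·2 = 12.6 → v = 3.55 m/s
t = (v − v₀)/a = (3.55 − 4.58)/-2.1 = 0.492 s
Total time = 3.06 + 7.00 + 0.492 = 10.5 s

10.5 s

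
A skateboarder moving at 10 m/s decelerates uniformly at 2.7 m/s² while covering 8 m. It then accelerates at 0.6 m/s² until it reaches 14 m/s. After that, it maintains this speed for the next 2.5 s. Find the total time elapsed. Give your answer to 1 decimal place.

14.2 s

Phase 1 (decelerating): v₀ = 10.0 m/s, a = -2.7 m/s².
v² = v₀² + 2aΔx = 10.0² + 2·-2.7·8 = 56.8 → v = 7.54 m/s
t = (v − v₀)/a = (7.54 − 10.0)/-2.7 = 0.912 s

Phase 2 (accelerating): v₀ = 7.54 m/s, a = 0.6 m/s².
v = v₀ + at → t = (14 − 7.54) / 0.6 = 10.8 s
v² = v₀² + 2aΔx → Δx = (14² − 7.54²)/(2·0.6) = 116 m

Phase 3 (constant speed): v₀ = 14.0 m/s, a = 0 m/s².
v = v₀ + at = 14.0 + (0)(2.5) = 14.0 m/s
Δx = v₀t + ½at² = 14.0·2.5 + 0.5·0·2.5² = 35.0 m
Total time = 0.912 + 10.8 + 2.50 = 14.2 s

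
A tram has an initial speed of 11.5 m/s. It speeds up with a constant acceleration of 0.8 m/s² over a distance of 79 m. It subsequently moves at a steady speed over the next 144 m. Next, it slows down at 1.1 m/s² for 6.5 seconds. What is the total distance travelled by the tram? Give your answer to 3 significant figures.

Phase 1 (accelerating): v₀ = 11.5 m/s, a = 0.8 m/s².
v² = v₀² + 2aΔx = 11.5² + 2·0.8·79 = 259 → v = 16.1 m/s
t = (v − v₀)/a = (16.1 − 11.5)/0.8 = 5.73 s

Phase 2 (constant speed): v₀ = 16.1 m/s, a = 0 m/s².
Constant speed: t = d/v = 144/16.1 = 8.95 s

Phase 3 (decelerating): v₀ = 16.1 m/s, a = -1.1 m/s².
v = v₀ + at = 16.1 + (-1.1)(6.5) = 8.93 m/s
Δx = v₀t + ½at² = 16.1·6.5 + 0.5·-1.1·6.5² = 81.3 m
Total distance = 79.0 + 144 + 81.3 = 304 m

304 m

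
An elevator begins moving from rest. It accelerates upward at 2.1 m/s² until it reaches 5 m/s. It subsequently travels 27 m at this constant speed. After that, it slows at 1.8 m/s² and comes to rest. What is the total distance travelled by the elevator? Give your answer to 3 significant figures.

39.9 m

Phase 1 (accelerating): v₀ = 0 m/s, a = 2.1 m/s².
v = v₀ + at → t = (5 − 0) / 2.1 = 2.38 s
v² = v₀² + 2aΔx → Δx = (5² − 0²)/(2·2.1) = 5.95 m

Phase 2 (constant speed): v₀ = 5.00 m/s, a = 0 m/s².
Constant speed: t = d/v = 27/5.00 = 5.40 s

Phase 3 (decelerating): v₀ = 5.00 m/s, a = -1.8 m/s².
v = v₀ + at → t = (0 − 5.00) / -1.8 = 2.78 s
v² = v₀² + 2aΔx → Δx = (0² − 5.00²)/(2·-1.8) = 6.94 m
Total distance = 5.95 + 27.0 + 6.94 = 39.9 m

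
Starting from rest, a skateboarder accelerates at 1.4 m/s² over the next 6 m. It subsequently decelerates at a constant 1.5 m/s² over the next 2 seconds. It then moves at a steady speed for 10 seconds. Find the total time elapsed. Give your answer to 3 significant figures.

14.9 s

Phase 1 (accelerating): v₀ = 0 m/s, a = 1.4 m/s².
v² = v₀² + 2aΔx = 0² + 2·1.4·6 = 16.8 → v = 4.10 m/s
t = (v − v₀)/a = (4.10 − 0)/1.4 = 2.93 s

Phase 2 (decelerating): v₀ = 4.10 m/s, a = -1.5 m/s².
v = v₀ + at = 4.10 + (-1.5)(2) = 1.10 m/s
Δx = v₀t + ½at² = 4.10·2 + 0.5·-1.5·2² = 5.20 m

Phase 3 (constant speed): v₀ = 1.10 m/s, a = 0 m/s².
v = v₀ + at = 1.10 + (0)(10) = 1.10 m/s
Δx = v₀t + ½at² = 1.10·10 + 0.5·0·10² = 11.0 m
Total time = 2.93 + 2.00 + 10.0 = 14.9 s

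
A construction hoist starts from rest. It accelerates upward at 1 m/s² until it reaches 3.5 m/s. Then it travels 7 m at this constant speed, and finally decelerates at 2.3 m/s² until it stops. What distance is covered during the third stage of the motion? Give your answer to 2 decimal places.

Phase 1 (accelerating): v₀ = 0 m/s, a = 1 m/s².
v = v₀ + at → t = (3.5 − 0) / 1 = 3.50 s
v² = v₀² + 2aΔx → Δx = (3.5² − 0²)/(2·1) = 6.12 m

Phase 2 (constant speed): v₀ = 3.50 m/s, a = 0 m/s².
Constant speed: t = d/v = 7/3.50 = 2.00 s

Phase 3 (decelerating): v₀ = 3.50 m/s, a = -2.3 m/s².
v = v₀ + at → t = (0 − 3.50) / -2.3 = 1.52 s
v² = v₀² + 2aΔx → Δx = (0² − 3.50²)/(2·-2.3) = 2.66 m
Distance in phase 3 = 2.66 m

2.66 m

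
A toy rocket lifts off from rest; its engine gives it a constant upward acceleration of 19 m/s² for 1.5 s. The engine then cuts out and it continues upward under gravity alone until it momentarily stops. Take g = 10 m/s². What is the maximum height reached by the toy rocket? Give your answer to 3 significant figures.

Phase 1 (powered ascent): v₀ = 0 m/s, a = 19 m/s².
v = v₀ + at = 0 + (19)(1.5) = 28.5 m/s
Δx = v₀t + ½at² = 0·1.5 + 0.5·19·1.5² = 21.4 m

Phase 2 (coasting upward): v₀ = 28.5 m/s, a = -10 m/s².
v = v₀ + at → t = (0 − 28.5) / -10 = 2.85 s
v² = v₀² + 2aΔx → Δx = (0² − 28.5²)/(2·-10) = 40.6 m
Maximum height = 21.4 + 40.6 = 62.0 m

62.0 m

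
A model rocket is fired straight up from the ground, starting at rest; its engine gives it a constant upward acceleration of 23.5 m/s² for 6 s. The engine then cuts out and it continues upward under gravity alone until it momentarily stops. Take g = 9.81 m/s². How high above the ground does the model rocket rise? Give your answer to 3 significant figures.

Phase 1 (powered ascent): v₀ = 0 m/s, a = 23.5 m/s².
v = v₀ + at = 0 + (23.5)(6) = 141 m/s
Δx = v₀t + ½at² = 0·6 + 0.5·23.5·6² = 423 m

Phase 2 (coasting upward): v₀ = 141 m/s, a = -9.81 m/s².
v = v₀ + at → t = (0 − 141) / -9.81 = 14.4 s
v² = v₀² + 2aΔx → Δx = (0² − 141²)/(2·-9.81) = 1010 m
Maximum height = 423 + 1010 = 1440 m

1440 m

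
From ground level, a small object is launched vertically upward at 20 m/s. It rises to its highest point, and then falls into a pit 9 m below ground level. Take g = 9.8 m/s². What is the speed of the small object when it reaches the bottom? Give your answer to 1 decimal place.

24.0 m/s

Phase 1 (rising): v₀ = 20.0 m/s, a = -9.8 m/s².
v = v₀ + at → t = (0 − 20.0) / -9.8 = 2.04 s
v² = v₀² + 2aΔx → Δx = (0² − 20.0²)/(2·-9.8) = 20.4 m

Phase 2 (falling): v₀ = 0 m/s, a = -9.8 m/s².
Falls 29.4 m from rest: t = √(2·29.4/9.8) = 2.45 s; v = g·t = 24.0 m/s.
Final speed = 24.0 m/s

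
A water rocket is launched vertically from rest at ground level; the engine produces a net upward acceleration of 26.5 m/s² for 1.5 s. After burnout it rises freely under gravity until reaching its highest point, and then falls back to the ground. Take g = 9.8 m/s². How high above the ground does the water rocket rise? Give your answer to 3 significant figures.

110 m

Phase 1 (powered ascent): v₀ = 0 m/s, a = 26.5 m/s².
v = v₀ + at = 0 + (26.5)(1.5) = 39.8 m/s
Δx = v₀t + ½at² = 0·1.5 + 0.5·26.5·1.5² = 29.8 m

Phase 2 (coasting upward): v₀ = 39.8 m/s, a = -9.8 m/s².
v = v₀ + at → t = (0 − 39.8) / -9.8 = 4.06 s
v² = v₀² + 2aΔx → Δx = (0² − 39.8²)/(2·-9.8) = 80.6 m
Maximum height = 29.8 + 80.6 = 110 m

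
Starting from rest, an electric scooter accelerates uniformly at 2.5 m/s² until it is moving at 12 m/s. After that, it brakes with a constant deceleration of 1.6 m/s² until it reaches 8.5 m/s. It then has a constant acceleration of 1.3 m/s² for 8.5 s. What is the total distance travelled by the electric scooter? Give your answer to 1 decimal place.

Phase 1 (accelerating): v₀ = 0 m/s, a = 2.5 m/s².
v = v₀ + at → t = (12 − 0) / 2.5 = 4.80 s
v² = v₀² + 2aΔx → Δx = (12² − 0²)/(2·2.5) = 28.8 m

Phase 2 (decelerating): v₀ = 12.0 m/s, a = -1.6 m/s².
v = v₀ + at → t = (8.5 − 12.0) / -1.6 = 2.19 s
v² = v₀² + 2aΔx → Δx = (8.5² − 12.0²)/(2·-1.6) = 22.4 m

Phase 3 (accelerating): v₀ = 8.50 m/s, a = 1.3 m/s².
v = v₀ + at = 8.50 + (1.3)(8.5) = 19.6 m/s
Δx = v₀t + ½at² = 8.50·8.5 + 0.5·1.3·8.5² = 119 m
Total distance = 28.8 + 22.4 + 119 = 170 m

170.4 m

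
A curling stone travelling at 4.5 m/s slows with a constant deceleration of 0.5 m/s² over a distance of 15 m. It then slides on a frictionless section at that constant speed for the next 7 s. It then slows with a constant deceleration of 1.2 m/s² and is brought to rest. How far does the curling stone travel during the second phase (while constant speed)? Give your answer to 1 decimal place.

Phase 1 (decelerating): v₀ = 4.50 m/s, a = -0.5 m/s².
v² = v₀² + 2aΔx = 4.50² + 2·-0.5·15 = 5.25 → v = 2.29 m/s
t = (v − v₀)/a = (2.29 − 4.50)/-0.5 = 4.42 s

Phase 2 (constant speed): v₀ = 2.29 m/s, a = 0 m/s².
v = v₀ + at = 2.29 + (0)(7) = 2.29 m/s
Δx = v₀t + ½at² = 2.29·7 + 0.5·0·7² = 16.0 m
Distance in phase 2 = 16.0 m

16.0 m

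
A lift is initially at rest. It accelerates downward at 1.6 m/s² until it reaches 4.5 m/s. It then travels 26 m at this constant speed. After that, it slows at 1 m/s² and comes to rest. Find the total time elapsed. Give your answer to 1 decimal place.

Phase 1 (accelerating): v₀ = 0 m/s, a = 1.6 m/s².
v = v₀ + at → t = (4.5 − 0) / 1.6 = 2.81 s
v² = v₀² + 2aΔx → Δx = (4.5² − 0²)/(2·1.6) = 6.33 m

Phase 2 (constant speed): v₀ = 4.50 m/s, a = 0 m/s².
Constant speed: t = d/v = 26/4.50 = 5.78 s

Phase 3 (decelerating): v₀ = 4.50 m/s, a = -1 m/s².
v = v₀ + at → t = (0 − 4.50) / -1 = 4.50 s
v² = v₀² + 2aΔx → Δx = (0² − 4.50²)/(2·-1) = 10.1 m
Total time = 2.81 + 5.78 + 4.50 = 13.1 s

13.1 s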